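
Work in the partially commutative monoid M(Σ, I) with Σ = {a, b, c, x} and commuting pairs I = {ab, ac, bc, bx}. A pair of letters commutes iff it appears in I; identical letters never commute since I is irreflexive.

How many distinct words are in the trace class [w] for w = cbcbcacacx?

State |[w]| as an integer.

0(c) covers ∅
1(b) covers ∅
2(c) covers 0:c
3(b) covers 1:b
4(c) covers 2:c
5(a) covers ∅
6(c) covers 4:c
7(a) covers 5:a
8(c) covers 6:c
9(x) covers 7:a, 8:c
floor of heap: 0:c, 1:b, 5:a
completions by unplaced set U, small U first (add the entries for U minus each lowest piece of U):
  |U|=1: {3}:1  {9}:1
  |U|=2: {1,3}:1  {3,9}:2  {7,9}:1  {8,9}:1
  |U|=3: {1,3,9}:3  {3,7,9}:3  {3,8,9}:3  {5,7,9}:1  {6,8,9}:1  {7,8,9}:2
  |U|=4: {1,3,7,9}:6  {1,3,8,9}:6  {3,5,7,9}:4  {3,6,8,9}:4  {3,7,8,9}:8  {4,6,8,9}:1  {5,7,8,9}:3  {6,7,8,9}:3
  |U|=5: {1,3,5,7,9}:10  {1,3,6,8,9}:10  {1,3,7,8,9}:20  {2,4,6,8,9}:1  {3,4,6,8,9}:5  {3,5,7,8,9}:15  {3,6,7,8,9}:15  {4,6,7,8,9}:4  {5,6,7,8,9}:6
  |U|=6: {0,2,4,6,8,9}:1  {1,3,4,6,8,9}:15  {1,3,5,7,8,9}:45  {1,3,6,7,8,9}:45  {2,3,4,6,8,9}:6  {2,4,6,7,8,9}:5  {3,4,6,7,8,9}:24  {3,5,6,7,8,9}:36  {4,5,6,7,8,9}:10
  |U|=7: {0,2,3,4,6,8,9}:7  {0,2,4,6,7,8,9}:6  {1,2,3,4,6,8,9}:21  {1,3,4,6,7,8,9}:84  {1,3,5,6,7,8,9}:126  {2,3,4,6,7,8,9}:35  {2,4,5,6,7,8,9}:15  {3,4,5,6,7,8,9}:70
  |U|=8: {0,1,2,3,4,6,8,9}:28  {0,2,3,4,6,7,8,9}:48  {0,2,4,5,6,7,8,9}:21  {1,2,3,4,6,7,8,9}:140  {1,3,4,5,6,7,8,9}:280  {2,3,4,5,6,7,8,9}:120
  start at 0(c): 540
  start at 1(b): 189
  start at 5(a): 216
sum over floor = 945

945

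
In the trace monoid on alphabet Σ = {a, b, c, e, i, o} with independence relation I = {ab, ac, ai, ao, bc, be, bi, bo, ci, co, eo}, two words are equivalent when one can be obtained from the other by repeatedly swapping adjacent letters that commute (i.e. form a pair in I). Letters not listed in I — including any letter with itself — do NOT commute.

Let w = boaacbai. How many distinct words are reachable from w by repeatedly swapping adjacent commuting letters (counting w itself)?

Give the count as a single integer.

#0=b has no predecessor
#1=o has no predecessor
#2=a has no predecessor
#3=a depends on [2:a]
#4=c has no predecessor
#5=b depends on [0:b]
#6=a depends on [3:a]
#7=i depends on [1:o]
sources: [0:b, 1:o, 2:a, 4:c]
N(rest) = Σ N(rest − s) over sources s of rest; N(one piece) = 1:
  size 1 → [4]=1  [5]=1  [6]=1  [7]=1
  size 2 → [0,5]=1  [1,7]=1  [3,6]=1  [4,5]=2  [4,6]=2  [4,7]=2  [5,6]=2  [5,7]=2  [6,7]=2
  size 3 → [0,4,5]=3  [0,5,6]=3  [0,5,7]=3  [1,4,7]=3  [1,5,7]=3  [1,6,7]=3  [2,3,6]=1  [3,4,6]=3  [3,5,6]=3  [3,6,7]=3  [4,5,6]=6  [4,5,7]=6  [4,6,7]=6  [5,6,7]=6
  size 4 → [0,1,5,7]=6  [0,3,5,6]=6  [0,4,5,6]=12  [0,4,5,7]=12  [0,5,6,7]=12  [1,3,6,7]=6  [1,4,5,7]=12  [1,4,6,7]=12  [1,5,6,7]=12  [2,3,4,6]=4  [2,3,5,6]=4  [2,3,6,7]=4  [3,4,5,6]=12  [3,4,6,7]=12  [3,5,6,7]=12  [4,5,6,7]=24
  size 5 → [0,1,4,5,7]=30  [0,1,5,6,7]=30  [0,2,3,5,6]=10  [0,3,4,5,6]=30  [0,3,5,6,7]=30  [0,4,5,6,7]=60  [1,2,3,6,7]=10  [1,3,4,6,7]=30  [1,3,5,6,7]=30  [1,4,5,6,7]=60  [2,3,4,5,6]=20  [2,3,4,6,7]=20  [2,3,5,6,7]=20  [3,4,5,6,7]=60
  size 6 → [0,1,3,5,6,7]=90  [0,1,4,5,6,7]=180  [0,2,3,4,5,6]=60  [0,2,3,5,6,7]=60  [0,3,4,5,6,7]=180  [1,2,3,4,6,7]=60  [1,2,3,5,6,7]=60  [1,3,4,5,6,7]=180  [2,3,4,5,6,7]=120
  first=0(b) contributes 420
  first=1(o) contributes 420
  first=2(a) contributes 630
  first=4(c) contributes 210
|[w]| = 1680

1680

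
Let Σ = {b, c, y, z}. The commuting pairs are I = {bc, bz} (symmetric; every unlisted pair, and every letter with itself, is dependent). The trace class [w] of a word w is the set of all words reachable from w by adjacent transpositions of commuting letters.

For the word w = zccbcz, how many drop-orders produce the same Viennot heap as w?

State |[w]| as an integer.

6

#0=z has no predecessor
#1=c depends on [0:z]
#2=c depends on [1:c]
#3=b has no predecessor
#4=c depends on [2:c]
#5=z depends on [4:c]
sources: [0:z, 3:b]
N(rest) = Σ N(rest − s) over sources s of rest; N(one piece) = 1:
  size 1 → [3]=1  [5]=1
  size 2 → [3,5]=2  [4,5]=1
  size 3 → [2,4,5]=1  [3,4,5]=3
  size 4 → [1,2,4,5]=1  [2,3,4,5]=4
  first=0(z) contributes 5
  first=3(b) contributes 1
|[w]| = 6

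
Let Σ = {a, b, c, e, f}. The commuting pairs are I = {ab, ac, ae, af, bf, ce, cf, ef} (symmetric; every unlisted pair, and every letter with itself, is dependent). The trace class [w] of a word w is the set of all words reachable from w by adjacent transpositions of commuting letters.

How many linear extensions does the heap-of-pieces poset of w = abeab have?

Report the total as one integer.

10

#0=a has no predecessor
#1=b has no predecessor
#2=e depends on [1:b]
#3=a depends on [0:a]
#4=b depends on [2:e]
sources: [0:a, 1:b]
N(rest) = Σ N(rest − s) over sources s of rest; N(one piece) = 1:
  size 1 → [3]=1  [4]=1
  size 2 → [0,3]=1  [2,4]=1  [3,4]=2
  size 3 → [0,3,4]=3  [1,2,4]=1  [2,3,4]=3
  first=0(a) contributes 4
  first=1(b) contributes 6
|[w]| = 10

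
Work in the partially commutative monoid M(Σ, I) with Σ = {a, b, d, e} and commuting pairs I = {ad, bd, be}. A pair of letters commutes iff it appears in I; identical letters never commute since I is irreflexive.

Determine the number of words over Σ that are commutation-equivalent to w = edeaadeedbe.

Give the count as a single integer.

piece 0:e — minimal
piece 1:d rests on {0:e}
piece 2:e rests on {1:d}
piece 3:a rests on {2:e}
piece 4:a rests on {3:a}
piece 5:d rests on {2:e}
piece 6:e rests on {4:a, 5:d}
piece 7:e rests on {6:e}
piece 8:d rests on {7:e}
piece 9:b rests on {4:a}
piece 10:e rests on {8:d}
minimal pieces: {0:e}
ways to finish when only these pieces remain (= sum over removing one remaining piece with nothing left below it):
  1 left: {9}→1  {10}→1
  2 left: {8,10}→1  {9,10}→2
  3 left: {7,8,10}→1  {8,9,10}→3
  4 left: {6,7,8,10}→1  {7,8,9,10}→4
  5 left: {5,6,7,8,10}→1  {6,7,8,9,10}→5
  6 left: {4,6,7,8,9,10}→5  {5,6,7,8,9,10}→6
  7 left: {3,4,6,7,8,9,10}→5  {4,5,6,7,8,9,10}→11
  8 left: {3,4,5,6,7,8,9,10}→16
  9 left: {2,3,4,5,6,7,8,9,10}→16
  placing 0:e first → 16 extensions

16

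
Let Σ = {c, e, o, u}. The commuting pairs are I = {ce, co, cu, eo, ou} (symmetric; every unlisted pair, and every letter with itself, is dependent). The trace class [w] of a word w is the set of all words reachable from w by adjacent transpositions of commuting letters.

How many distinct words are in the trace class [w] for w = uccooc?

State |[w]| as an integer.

60

drop 0:u onto floor
drop 1:c onto floor
drop 2:c onto {1:c}
drop 3:o onto floor
drop 4:o onto {3:o}
drop 5:c onto {2:c}
ground layer = {0:u, 1:c, 3:o}
drop-orders for the pieces not yet dropped (sum over which currently-grounded one goes next):
  1 to go: {0} 1  {4} 1  {5} 1
  2 to go: {0,4} 2  {0,5} 2  {2,5} 1  {3,4} 1  {4,5} 2
  3 to go: {0,2,5} 3  {0,3,4} 3  {0,4,5} 6  {1,2,5} 1  {2,4,5} 3  {3,4,5} 3
  4 to go: {0,1,2,5} 4  {0,2,4,5} 12  {0,3,4,5} 12  {1,2,4,5} 4  {2,3,4,5} 6
  if 0:u drops first: 10 orders
  if 1:c drops first: 30 orders
  if 3:o drops first: 20 orders
heap linearizations: 60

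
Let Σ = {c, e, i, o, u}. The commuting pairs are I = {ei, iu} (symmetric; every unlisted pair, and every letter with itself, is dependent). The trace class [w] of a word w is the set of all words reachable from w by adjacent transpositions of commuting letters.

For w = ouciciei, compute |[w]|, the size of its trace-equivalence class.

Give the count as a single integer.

piece 0:o — minimal
piece 1:u rests on {0:o}
piece 2:c rests on {1:u}
piece 3:i rests on {2:c}
piece 4:c rests on {3:i}
piece 5:i rests on {4:c}
piece 6:e rests on {4:c}
piece 7:i rests on {5:i}
minimal pieces: {0:o}
ways to finish when only these pieces remain (= sum over removing one remaining piece with nothing left below it):
  1 left: {6}→1  {7}→1
  2 left: {5,7}→1  {6,7}→2
  3 left: {5,6,7}→3
  4 left: {4,5,6,7}→3
  5 left: {3,4,5,6,7}→3
  6 left: {2,3,4,5,6,7}→3
  placing 0:o first → 3 extensions

3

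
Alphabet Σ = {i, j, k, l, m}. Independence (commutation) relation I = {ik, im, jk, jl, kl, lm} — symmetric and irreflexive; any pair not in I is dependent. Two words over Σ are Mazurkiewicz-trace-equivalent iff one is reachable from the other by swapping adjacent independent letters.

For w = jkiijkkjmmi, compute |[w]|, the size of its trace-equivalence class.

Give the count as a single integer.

0(j) covers ∅
1(k) covers ∅
2(i) covers 0:j
3(i) covers 2:i
4(j) covers 3:i
5(k) covers 1:k
6(k) covers 5:k
7(j) covers 4:j
8(m) covers 6:k, 7:j
9(m) covers 8:m
10(i) covers 7:j
floor of heap: 0:j, 1:k
completions by unplaced set U, small U first (add the entries for U minus each lowest piece of U):
  |U|=1: {9}:1  {10}:1
  |U|=2: {8,9}:1  {9,10}:2
  |U|=3: {6,8,9}:1  {8,9,10}:3
  |U|=4: {5,6,8,9}:1  {6,8,9,10}:4  {7,8,9,10}:3
  |U|=5: {1,5,6,8,9}:1  {4,7,8,9,10}:3  {5,6,8,9,10}:5  {6,7,8,9,10}:7
  |U|=6: {1,5,6,8,9,10}:6  {3,4,7,8,9,10}:3  {4,6,7,8,9,10}:10  {5,6,7,8,9,10}:12
  |U|=7: {1,5,6,7,8,9,10}:18  {2,3,4,7,8,9,10}:3  {3,4,6,7,8,9,10}:13  {4,5,6,7,8,9,10}:22
  |U|=8: {0,2,3,4,7,8,9,10}:3  {1,4,5,6,7,8,9,10}:40  {2,3,4,6,7,8,9,10}:16  {3,4,5,6,7,8,9,10}:35
  |U|=9: {0,2,3,4,6,7,8,9,10}:19  {1,3,4,5,6,7,8,9,10}:75  {2,3,4,5,6,7,8,9,10}:51
  start at 0(j): 126
  start at 1(k): 70
sum over floor = 196

196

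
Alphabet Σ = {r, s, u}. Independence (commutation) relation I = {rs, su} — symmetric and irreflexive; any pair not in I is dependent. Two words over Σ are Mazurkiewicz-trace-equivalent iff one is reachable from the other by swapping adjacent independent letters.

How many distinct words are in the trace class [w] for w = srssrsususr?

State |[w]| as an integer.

#0=s has no predecessor
#1=r has no predecessor
#2=s depends on [0:s]
#3=s depends on [2:s]
#4=r depends on [1:r]
#5=s depends on [3:s]
#6=u depends on [4:r]
#7=s depends on [5:s]
#8=u depends on [6:u]
#9=s depends on [7:s]
#10=r depends on [8:u]
sources: [0:s, 1:r]
N(rest) = Σ N(rest − s) over sources s of rest; N(one piece) = 1:
  size 1 → [9]=1  [10]=1
  size 2 → [7,9]=1  [8,10]=1  [9,10]=2
  size 3 → [5,7,9]=1  [6,8,10]=1  [7,9,10]=3  [8,9,10]=3
  size 4 → [3,5,7,9]=1  [4,6,8,10]=1  [5,7,9,10]=4  [6,8,9,10]=4  [7,8,9,10]=6
  size 5 → [1,4,6,8,10]=1  [2,3,5,7,9]=1  [3,5,7,9,10]=5  [4,6,8,9,10]=5  [5,7,8,9,10]=10  [6,7,8,9,10]=10
  size 6 → [0,2,3,5,7,9]=1  [1,4,6,8,9,10]=6  [2,3,5,7,9,10]=6  [3,5,7,8,9,10]=15  [4,6,7,8,9,10]=15  [5,6,7,8,9,10]=20
  size 7 → [0,2,3,5,7,9,10]=7  [1,4,6,7,8,9,10]=21  [2,3,5,7,8,9,10]=21  [3,5,6,7,8,9,10]=35  [4,5,6,7,8,9,10]=35
  size 8 → [0,2,3,5,7,8,9,10]=28  [1,4,5,6,7,8,9,10]=56  [2,3,5,6,7,8,9,10]=56  [3,4,5,6,7,8,9,10]=70
  size 9 → [0,2,3,5,6,7,8,9,10]=84  [1,3,4,5,6,7,8,9,10]=126  [2,3,4,5,6,7,8,9,10]=126
  first=0(s) contributes 252
  first=1(r) contributes 210
|[w]| = 462

462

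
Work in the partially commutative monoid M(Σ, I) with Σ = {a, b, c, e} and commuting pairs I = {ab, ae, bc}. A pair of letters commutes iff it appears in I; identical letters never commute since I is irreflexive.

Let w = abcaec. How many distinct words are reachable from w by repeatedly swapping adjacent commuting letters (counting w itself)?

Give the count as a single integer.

7

piece 0:a — minimal
piece 1:b — minimal
piece 2:c rests on {0:a}
piece 3:a rests on {2:c}
piece 4:e rests on {1:b, 2:c}
piece 5:c rests on {3:a, 4:e}
minimal pieces: {0:a, 1:b}
ways to finish when only these pieces remain (= sum over removing one remaining piece with nothing left below it):
  1 left: {5}→1
  2 left: {3,5}→1  {4,5}→1
  3 left: {1,4,5}→1  {3,4,5}→2
  4 left: {1,3,4,5}→3  {2,3,4,5}→2
  placing 0:a first → 5 extensions
  placing 1:b first → 2 extensions
total linear extensions = 7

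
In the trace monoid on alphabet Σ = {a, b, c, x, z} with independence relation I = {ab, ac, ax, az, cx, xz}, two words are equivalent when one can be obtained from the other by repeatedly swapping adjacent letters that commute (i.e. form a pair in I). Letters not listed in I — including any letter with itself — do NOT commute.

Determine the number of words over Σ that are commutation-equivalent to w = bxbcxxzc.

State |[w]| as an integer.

piece 0:b — minimal
piece 1:x rests on {0:b}
piece 2:b rests on {1:x}
piece 3:c rests on {2:b}
piece 4:x rests on {2:b}
piece 5:x rests on {4:x}
piece 6:z rests on {3:c}
piece 7:c rests on {6:z}
minimal pieces: {0:b}
ways to finish when only these pieces remain (= sum over removing one remaining piece with nothing left below it):
  1 left: {5}→1  {7}→1
  2 left: {4,5}→1  {5,7}→2  {6,7}→1
  3 left: {3,6,7}→1  {4,5,7}→3  {5,6,7}→3
  4 left: {3,5,6,7}→4  {4,5,6,7}→6
  5 left: {3,4,5,6,7}→10
  6 left: {2,3,4,5,6,7}→10
  placing 0:b first → 10 extensions

10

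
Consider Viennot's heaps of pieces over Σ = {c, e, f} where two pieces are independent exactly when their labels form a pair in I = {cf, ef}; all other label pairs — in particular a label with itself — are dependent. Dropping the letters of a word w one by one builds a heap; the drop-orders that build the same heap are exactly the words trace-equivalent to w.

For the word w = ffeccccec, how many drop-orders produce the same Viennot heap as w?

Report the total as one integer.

#0=f has no predecessor
#1=f depends on [0:f]
#2=e has no predecessor
#3=c depends on [2:e]
#4=c depends on [3:c]
#5=c depends on [4:c]
#6=c depends on [5:c]
#7=e depends on [6:c]
#8=c depends on [7:e]
sources: [0:f, 2:e]
N(rest) = Σ N(rest − s) over sources s of rest; N(one piece) = 1:
  size 1 → [1]=1  [8]=1
  size 2 → [0,1]=1  [1,8]=2  [7,8]=1
  size 3 → [0,1,8]=3  [1,7,8]=3  [6,7,8]=1
  size 4 → [0,1,7,8]=6  [1,6,7,8]=4  [5,6,7,8]=1
  size 5 → [0,1,6,7,8]=10  [1,5,6,7,8]=5  [4,5,6,7,8]=1
  size 6 → [0,1,5,6,7,8]=15  [1,4,5,6,7,8]=6  [3,4,5,6,7,8]=1
  size 7 → [0,1,4,5,6,7,8]=21  [1,3,4,5,6,7,8]=7  [2,3,4,5,6,7,8]=1
  first=0(f) contributes 8
  first=2(e) contributes 28
|[w]| = 36

36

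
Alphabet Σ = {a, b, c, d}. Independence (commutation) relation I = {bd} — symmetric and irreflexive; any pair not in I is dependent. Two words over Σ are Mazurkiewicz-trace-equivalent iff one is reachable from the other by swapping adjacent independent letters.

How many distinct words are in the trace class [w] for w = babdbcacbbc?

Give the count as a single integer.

0(b) covers ∅
1(a) covers 0:b
2(b) covers 1:a
3(d) covers 1:a
4(b) covers 2:b
5(c) covers 3:d, 4:b
6(a) covers 5:c
7(c) covers 6:a
8(b) covers 7:c
9(b) covers 8:b
10(c) covers 9:b
floor of heap: 0:b
completions by unplaced set U, small U first (add the entries for U minus each lowest piece of U):
  |U|=1: {10}:1
  |U|=2: {9,10}:1
  |U|=3: {8,9,10}:1
  |U|=4: {7,8,9,10}:1
  |U|=5: {6,7,8,9,10}:1
  |U|=6: {5,6,7,8,9,10}:1
  |U|=7: {3,5,6,7,8,9,10}:1  {4,5,6,7,8,9,10}:1
  |U|=8: {2,4,5,6,7,8,9,10}:1  {3,4,5,6,7,8,9,10}:2
  |U|=9: {2,3,4,5,6,7,8,9,10}:3
  start at 0(b): 3

3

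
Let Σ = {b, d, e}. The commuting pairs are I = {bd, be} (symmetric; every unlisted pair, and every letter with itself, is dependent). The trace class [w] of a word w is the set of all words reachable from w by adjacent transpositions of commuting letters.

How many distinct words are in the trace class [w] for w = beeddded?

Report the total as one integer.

0(b) covers ∅
1(e) covers ∅
2(e) covers 1:e
3(d) covers 2:e
4(d) covers 3:d
5(d) covers 4:d
6(e) covers 5:d
7(d) covers 6:e
floor of heap: 0:b, 1:e
completions by unplaced set U, small U first (add the entries for U minus each lowest piece of U):
  |U|=1: {0}:1  {7}:1
  |U|=2: {0,7}:2  {6,7}:1
  |U|=3: {0,6,7}:3  {5,6,7}:1
  |U|=4: {0,5,6,7}:4  {4,5,6,7}:1
  |U|=5: {0,4,5,6,7}:5  {3,4,5,6,7}:1
  |U|=6: {0,3,4,5,6,7}:6  {2,3,4,5,6,7}:1
  start at 0(b): 1
  start at 1(e): 7
sum over floor = 8

8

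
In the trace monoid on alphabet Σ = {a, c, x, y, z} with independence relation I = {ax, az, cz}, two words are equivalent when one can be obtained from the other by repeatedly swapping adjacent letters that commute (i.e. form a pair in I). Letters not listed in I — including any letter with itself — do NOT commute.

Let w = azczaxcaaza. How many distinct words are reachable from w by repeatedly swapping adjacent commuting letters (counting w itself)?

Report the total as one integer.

#0=a has no predecessor
#1=z has no predecessor
#2=c depends on [0:a]
#3=z depends on [1:z]
#4=a depends on [2:c]
#5=x depends on [2:c, 3:z]
#6=c depends on [4:a, 5:x]
#7=a depends on [6:c]
#8=a depends on [7:a]
#9=z depends on [5:x]
#10=a depends on [8:a]
sources: [0:a, 1:z]
N(rest) = Σ N(rest − s) over sources s of rest; N(one piece) = 1:
  size 1 → [9]=1  [10]=1
  size 2 → [8,10]=1  [9,10]=2
  size 3 → [7,8,10]=1  [8,9,10]=3
  size 4 → [6,7,8,10]=1  [7,8,9,10]=4
  size 5 → [4,6,7,8,10]=1  [6,7,8,9,10]=5
  size 6 → [4,6,7,8,9,10]=6  [5,6,7,8,9,10]=5
  size 7 → [3,5,6,7,8,9,10]=5  [4,5,6,7,8,9,10]=11
  size 8 → [1,3,5,6,7,8,9,10]=5  [2,4,5,6,7,8,9,10]=11  [3,4,5,6,7,8,9,10]=16
  size 9 → [0,2,4,5,6,7,8,9,10]=11  [1,3,4,5,6,7,8,9,10]=21  [2,3,4,5,6,7,8,9,10]=27
  first=0(a) contributes 48
  first=1(z) contributes 38
|[w]| = 86

86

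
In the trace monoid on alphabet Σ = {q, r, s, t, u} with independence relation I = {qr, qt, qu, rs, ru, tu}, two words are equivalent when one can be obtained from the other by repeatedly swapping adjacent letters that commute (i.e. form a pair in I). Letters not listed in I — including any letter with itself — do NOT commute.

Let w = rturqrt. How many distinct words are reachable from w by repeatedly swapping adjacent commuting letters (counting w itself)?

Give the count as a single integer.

42

#0=r has no predecessor
#1=t depends on [0:r]
#2=u has no predecessor
#3=r depends on [1:t]
#4=q has no predecessor
#5=r depends on [3:r]
#6=t depends on [5:r]
sources: [0:r, 2:u, 4:q]
N(rest) = Σ N(rest − s) over sources s of rest; N(one piece) = 1:
  size 1 → [2]=1  [4]=1  [6]=1
  size 2 → [2,4]=2  [2,6]=2  [4,6]=2  [5,6]=1
  size 3 → [2,4,6]=6  [2,5,6]=3  [3,5,6]=1  [4,5,6]=3
  size 4 → [1,3,5,6]=1  [2,3,5,6]=4  [2,4,5,6]=12  [3,4,5,6]=4
  size 5 → [0,1,3,5,6]=1  [1,2,3,5,6]=5  [1,3,4,5,6]=5  [2,3,4,5,6]=20
  first=0(r) contributes 30
  first=2(u) contributes 6
  first=4(q) contributes 6
|[w]| = 42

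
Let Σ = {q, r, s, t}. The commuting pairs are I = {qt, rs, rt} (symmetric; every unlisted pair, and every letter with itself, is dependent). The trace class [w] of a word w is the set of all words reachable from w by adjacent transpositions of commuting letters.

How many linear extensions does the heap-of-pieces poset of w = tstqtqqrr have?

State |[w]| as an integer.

#0=t has no predecessor
#1=s depends on [0:t]
#2=t depends on [1:s]
#3=q depends on [1:s]
#4=t depends on [2:t]
#5=q depends on [3:q]
#6=q depends on [5:q]
#7=r depends on [6:q]
#8=r depends on [7:r]
sources: [0:t]
N(rest) = Σ N(rest − s) over sources s of rest; N(one piece) = 1:
  size 1 → [4]=1  [8]=1
  size 2 → [2,4]=1  [4,8]=2  [7,8]=1
  size 3 → [2,4,8]=3  [4,7,8]=3  [6,7,8]=1
  size 4 → [2,4,7,8]=6  [4,6,7,8]=4  [5,6,7,8]=1
  size 5 → [2,4,6,7,8]=10  [3,5,6,7,8]=1  [4,5,6,7,8]=5
  size 6 → [2,4,5,6,7,8]=15  [3,4,5,6,7,8]=6
  size 7 → [2,3,4,5,6,7,8]=21
  first=0(t) contributes 21

21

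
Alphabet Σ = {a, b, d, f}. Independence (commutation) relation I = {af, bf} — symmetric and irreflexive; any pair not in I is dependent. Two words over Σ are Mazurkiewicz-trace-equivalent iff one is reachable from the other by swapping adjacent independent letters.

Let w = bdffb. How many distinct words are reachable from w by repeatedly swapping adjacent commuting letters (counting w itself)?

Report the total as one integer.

0(b) covers ∅
1(d) covers 0:b
2(f) covers 1:d
3(f) covers 2:f
4(b) covers 1:d
floor of heap: 0:b
completions by unplaced set U, small U first (add the entries for U minus each lowest piece of U):
  |U|=1: {3}:1  {4}:1
  |U|=2: {2,3}:1  {3,4}:2
  |U|=3: {2,3,4}:3
  start at 0(b): 3

3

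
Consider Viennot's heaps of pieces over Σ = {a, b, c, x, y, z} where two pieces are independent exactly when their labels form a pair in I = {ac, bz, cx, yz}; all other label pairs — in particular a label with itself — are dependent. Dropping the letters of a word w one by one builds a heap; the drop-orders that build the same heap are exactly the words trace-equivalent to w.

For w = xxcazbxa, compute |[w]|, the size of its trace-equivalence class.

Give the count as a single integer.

drop 0:x onto floor
drop 1:x onto {0:x}
drop 2:c onto floor
drop 3:a onto {1:x}
drop 4:z onto {2:c, 3:a}
drop 5:b onto {2:c, 3:a}
drop 6:x onto {4:z, 5:b}
drop 7:a onto {6:x}
ground layer = {0:x, 2:c}
drop-orders for the pieces not yet dropped (sum over which currently-grounded one goes next):
  1 to go: {7} 1
  2 to go: {6,7} 1
  3 to go: {4,6,7} 1  {5,6,7} 1
  4 to go: {4,5,6,7} 2
  5 to go: {2,4,5,6,7} 2  {3,4,5,6,7} 2
  6 to go: {1,3,4,5,6,7} 2  {2,3,4,5,6,7} 4
  if 0:x drops first: 6 orders
  if 2:c drops first: 2 orders
heap linearizations: 8

8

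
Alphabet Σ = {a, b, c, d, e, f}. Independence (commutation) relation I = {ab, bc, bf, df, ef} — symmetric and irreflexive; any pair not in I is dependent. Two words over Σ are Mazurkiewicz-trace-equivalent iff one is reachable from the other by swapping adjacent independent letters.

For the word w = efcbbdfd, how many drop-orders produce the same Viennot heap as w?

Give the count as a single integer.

#0=e has no predecessor
#1=f has no predecessor
#2=c depends on [0:e, 1:f]
#3=b depends on [0:e]
#4=b depends on [3:b]
#5=d depends on [2:c, 4:b]
#6=f depends on [2:c]
#7=d depends on [5:d]
sources: [0:e, 1:f]
N(rest) = Σ N(rest − s) over sources s of rest; N(one piece) = 1:
  size 1 → [6]=1  [7]=1
  size 2 → [5,7]=1  [6,7]=2
  size 3 → [4,5,7]=1  [5,6,7]=3
  size 4 → [2,5,6,7]=3  [3,4,5,7]=1  [4,5,6,7]=4
  size 5 → [1,2,5,6,7]=3  [2,4,5,6,7]=7  [3,4,5,6,7]=5
  size 6 → [1,2,4,5,6,7]=10  [2,3,4,5,6,7]=12
  first=0(e) contributes 22
  first=1(f) contributes 12
|[w]| = 34

34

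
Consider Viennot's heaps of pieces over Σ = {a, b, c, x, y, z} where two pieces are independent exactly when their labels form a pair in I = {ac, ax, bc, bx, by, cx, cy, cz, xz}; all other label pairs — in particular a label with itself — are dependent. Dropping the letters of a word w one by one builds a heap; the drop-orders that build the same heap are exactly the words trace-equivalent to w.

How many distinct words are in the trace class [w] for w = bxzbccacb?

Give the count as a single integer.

drop 0:b onto floor
drop 1:x onto floor
drop 2:z onto {0:b}
drop 3:b onto {2:z}
drop 4:c onto floor
drop 5:c onto {4:c}
drop 6:a onto {3:b}
drop 7:c onto {5:c}
drop 8:b onto {6:a}
ground layer = {0:b, 1:x, 4:c}
drop-orders for the pieces not yet dropped (sum over which currently-grounded one goes next):
  1 to go: {1} 1  {7} 1  {8} 1
  2 to go: {1,7} 2  {1,8} 2  {5,7} 1  {6,8} 1  {7,8} 2
  3 to go: {1,5,7} 3  {1,6,8} 3  {1,7,8} 6  {3,6,8} 1  {4,5,7} 1  {5,7,8} 3  {6,7,8} 3
  4 to go: {1,3,6,8} 4  {1,4,5,7} 4  {1,5,7,8} 12  {1,6,7,8} 12  {2,3,6,8} 1  {3,6,7,8} 4  {4,5,7,8} 4  {5,6,7,8} 6
  5 to go: {0,2,3,6,8} 1  {1,2,3,6,8} 5  {1,3,6,7,8} 20  {1,4,5,7,8} 20  {1,5,6,7,8} 30  {2,3,6,7,8} 5  {3,5,6,7,8} 10  {4,5,6,7,8} 10
  6 to go: {0,1,2,3,6,8} 6  {0,2,3,6,7,8} 6  {1,2,3,6,7,8} 30  {1,3,5,6,7,8} 60  {1,4,5,6,7,8} 60  {2,3,5,6,7,8} 15  {3,4,5,6,7,8} 20
  7 to go: {0,1,2,3,6,7,8} 42  {0,2,3,5,6,7,8} 21  {1,2,3,5,6,7,8} 105  {1,3,4,5,6,7,8} 140  {2,3,4,5,6,7,8} 35
  if 0:b drops first: 280 orders
  if 1:x drops first: 56 orders
  if 4:c drops first: 168 orders
heap linearizations: 504

504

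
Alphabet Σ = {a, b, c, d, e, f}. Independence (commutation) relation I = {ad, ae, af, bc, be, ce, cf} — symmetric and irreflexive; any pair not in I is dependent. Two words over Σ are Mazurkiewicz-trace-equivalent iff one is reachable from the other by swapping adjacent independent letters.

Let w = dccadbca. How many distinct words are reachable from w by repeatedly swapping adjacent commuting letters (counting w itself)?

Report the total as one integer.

piece 0:d — minimal
piece 1:c rests on {0:d}
piece 2:c rests on {1:c}
piece 3:a rests on {2:c}
piece 4:d rests on {2:c}
piece 5:b rests on {3:a, 4:d}
piece 6:c rests on {3:a, 4:d}
piece 7:a rests on {5:b, 6:c}
minimal pieces: {0:d}
ways to finish when only these pieces remain (= sum over removing one remaining piece with nothing left below it):
  1 left: {7}→1
  2 left: {5,7}→1  {6,7}→1
  3 left: {5,6,7}→2
  4 left: {3,5,6,7}→2  {4,5,6,7}→2
  5 left: {3,4,5,6,7}→4
  6 left: {2,3,4,5,6,7}→4
  placing 0:d first → 4 extensions

4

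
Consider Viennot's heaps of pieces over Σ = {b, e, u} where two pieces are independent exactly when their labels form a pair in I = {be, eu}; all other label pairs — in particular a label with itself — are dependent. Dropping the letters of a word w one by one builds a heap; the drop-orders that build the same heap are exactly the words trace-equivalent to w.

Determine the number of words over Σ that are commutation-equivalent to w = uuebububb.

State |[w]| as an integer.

9

piece 0:u — minimal
piece 1:u rests on {0:u}
piece 2:e — minimal
piece 3:b rests on {1:u}
piece 4:u rests on {3:b}
piece 5:b rests on {4:u}
piece 6:u rests on {5:b}
piece 7:b rests on {6:u}
piece 8:b rests on {7:b}
minimal pieces: {0:u, 2:e}
ways to finish when only these pieces remain (= sum over removing one remaining piece with nothing left below it):
  1 left: {2}→1  {8}→1
  2 left: {2,8}→2  {7,8}→1
  3 left: {2,7,8}→3  {6,7,8}→1
  4 left: {2,6,7,8}→4  {5,6,7,8}→1
  5 left: {2,5,6,7,8}→5  {4,5,6,7,8}→1
  6 left: {2,4,5,6,7,8}→6  {3,4,5,6,7,8}→1
  7 left: {1,3,4,5,6,7,8}→1  {2,3,4,5,6,7,8}→7
  placing 0:u first → 8 extensions
  placing 2:e first → 1 extensions
total linear extensions = 9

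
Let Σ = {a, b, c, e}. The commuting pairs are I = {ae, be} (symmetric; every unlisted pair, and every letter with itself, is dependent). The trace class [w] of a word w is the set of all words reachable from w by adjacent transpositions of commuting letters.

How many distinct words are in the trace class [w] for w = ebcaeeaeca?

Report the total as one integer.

20

drop 0:e onto floor
drop 1:b onto floor
drop 2:c onto {0:e, 1:b}
drop 3:a onto {2:c}
drop 4:e onto {2:c}
drop 5:e onto {4:e}
drop 6:a onto {3:a}
drop 7:e onto {5:e}
drop 8:c onto {6:a, 7:e}
drop 9:a onto {8:c}
ground layer = {0:e, 1:b}
drop-orders for the pieces not yet dropped (sum over which currently-grounded one goes next):
  1 to go: {9} 1
  2 to go: {8,9} 1
  3 to go: {6,8,9} 1  {7,8,9} 1
  4 to go: {3,6,8,9} 1  {5,7,8,9} 1  {6,7,8,9} 2
  5 to go: {3,6,7,8,9} 3  {4,5,7,8,9} 1  {5,6,7,8,9} 3
  6 to go: {3,5,6,7,8,9} 6  {4,5,6,7,8,9} 4
  7 to go: {3,4,5,6,7,8,9} 10
  8 to go: {2,3,4,5,6,7,8,9} 10
  if 0:e drops first: 10 orders
  if 1:b drops first: 10 orders
heap linearizations: 20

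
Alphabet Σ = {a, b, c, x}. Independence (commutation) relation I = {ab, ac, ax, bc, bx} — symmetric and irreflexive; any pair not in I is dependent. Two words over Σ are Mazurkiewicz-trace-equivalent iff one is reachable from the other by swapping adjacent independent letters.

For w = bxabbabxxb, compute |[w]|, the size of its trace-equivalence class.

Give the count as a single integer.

drop 0:b onto floor
drop 1:x onto floor
drop 2:a onto floor
drop 3:b onto {0:b}
drop 4:b onto {3:b}
drop 5:a onto {2:a}
drop 6:b onto {4:b}
drop 7:x onto {1:x}
drop 8:x onto {7:x}
drop 9:b onto {6:b}
ground layer = {0:b, 1:x, 2:a}
drop-orders for the pieces not yet dropped (sum over which currently-grounded one goes next):
  1 to go: {5} 1  {8} 1  {9} 1
  2 to go: {2,5} 1  {5,8} 2  {5,9} 2  {6,9} 1  {7,8} 1  {8,9} 2
  3 to go: {1,7,8} 1  {2,5,8} 3  {2,5,9} 3  {4,6,9} 1  {5,6,9} 3  {5,7,8} 3  {5,8,9} 6  {6,8,9} 3  {7,8,9} 3
  4 to go: {1,5,7,8} 4  {1,7,8,9} 4  {2,5,6,9} 6  {2,5,7,8} 6  {2,5,8,9} 12  {3,4,6,9} 1  {4,5,6,9} 4  {4,6,8,9} 4  {5,6,8,9} 12  {5,7,8,9} 12  {6,7,8,9} 6
  5 to go: {0,3,4,6,9} 1  {1,2,5,7,8} 10  {1,5,7,8,9} 20  {1,6,7,8,9} 10  {2,4,5,6,9} 10  {2,5,6,8,9} 30  {2,5,7,8,9} 30  {3,4,5,6,9} 5  {3,4,6,8,9} 5  {4,5,6,8,9} 20  {4,6,7,8,9} 10  {5,6,7,8,9} 30
  6 to go: {0,3,4,5,6,9} 6  {0,3,4,6,8,9} 6  {1,2,5,7,8,9} 60  {1,4,6,7,8,9} 20  {1,5,6,7,8,9} 60  {2,3,4,5,6,9} 15  {2,4,5,6,8,9} 60  {2,5,6,7,8,9} 90  {3,4,5,6,8,9} 30  {3,4,6,7,8,9} 15  {4,5,6,7,8,9} 60
  7 to go: {0,2,3,4,5,6,9} 21  {0,3,4,5,6,8,9} 42  {0,3,4,6,7,8,9} 21  {1,2,5,6,7,8,9} 210  {1,3,4,6,7,8,9} 35  {1,4,5,6,7,8,9} 140  {2,3,4,5,6,8,9} 105  {2,4,5,6,7,8,9} 210  {3,4,5,6,7,8,9} 105
  8 to go: {0,1,3,4,6,7,8,9} 56  {0,2,3,4,5,6,8,9} 168  {0,3,4,5,6,7,8,9} 168  {1,2,4,5,6,7,8,9} 560  {1,3,4,5,6,7,8,9} 280  {2,3,4,5,6,7,8,9} 420
  if 0:b drops first: 1260 orders
  if 1:x drops first: 756 orders
  if 2:a drops first: 504 orders
heap linearizations: 2520

2520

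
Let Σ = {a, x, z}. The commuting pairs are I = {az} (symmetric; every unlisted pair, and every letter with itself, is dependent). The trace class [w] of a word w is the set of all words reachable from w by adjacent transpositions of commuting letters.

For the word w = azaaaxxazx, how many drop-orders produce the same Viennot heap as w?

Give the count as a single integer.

10

0(a) covers ∅
1(z) covers ∅
2(a) covers 0:a
3(a) covers 2:a
4(a) covers 3:a
5(x) covers 1:z, 4:a
6(x) covers 5:x
7(a) covers 6:x
8(z) covers 6:x
9(x) covers 7:a, 8:z
floor of heap: 0:a, 1:z
completions by unplaced set U, small U first (add the entries for U minus each lowest piece of U):
  |U|=1: {9}:1
  |U|=2: {7,9}:1  {8,9}:1
  |U|=3: {7,8,9}:2
  |U|=4: {6,7,8,9}:2
  |U|=5: {5,6,7,8,9}:2
  |U|=6: {1,5,6,7,8,9}:2  {4,5,6,7,8,9}:2
  |U|=7: {1,4,5,6,7,8,9}:4  {3,4,5,6,7,8,9}:2
  |U|=8: {1,3,4,5,6,7,8,9}:6  {2,3,4,5,6,7,8,9}:2
  start at 0(a): 8
  start at 1(z): 2
sum over floor = 10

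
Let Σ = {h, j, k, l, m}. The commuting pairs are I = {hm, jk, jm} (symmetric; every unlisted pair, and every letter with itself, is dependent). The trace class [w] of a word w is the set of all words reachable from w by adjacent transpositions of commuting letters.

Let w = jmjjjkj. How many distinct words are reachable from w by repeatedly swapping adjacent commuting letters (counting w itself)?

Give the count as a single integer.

21

drop 0:j onto floor
drop 1:m onto floor
drop 2:j onto {0:j}
drop 3:j onto {2:j}
drop 4:j onto {3:j}
drop 5:k onto {1:m}
drop 6:j onto {4:j}
ground layer = {0:j, 1:m}
drop-orders for the pieces not yet dropped (sum over which currently-grounded one goes next):
  1 to go: {5} 1  {6} 1
  2 to go: {1,5} 1  {4,6} 1  {5,6} 2
  3 to go: {1,5,6} 3  {3,4,6} 1  {4,5,6} 3
  4 to go: {1,4,5,6} 6  {2,3,4,6} 1  {3,4,5,6} 4
  5 to go: {0,2,3,4,6} 1  {1,3,4,5,6} 10  {2,3,4,5,6} 5
  if 0:j drops first: 15 orders
  if 1:m drops first: 6 orders
heap linearizations: 21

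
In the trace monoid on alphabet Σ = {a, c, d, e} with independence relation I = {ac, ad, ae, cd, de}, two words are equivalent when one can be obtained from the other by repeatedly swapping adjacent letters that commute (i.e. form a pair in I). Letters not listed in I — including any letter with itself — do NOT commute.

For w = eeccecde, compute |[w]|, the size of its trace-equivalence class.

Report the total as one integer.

8

drop 0:e onto floor
drop 1:e onto {0:e}
drop 2:c onto {1:e}
drop 3:c onto {2:c}
drop 4:e onto {3:c}
drop 5:c onto {4:e}
drop 6:d onto floor
drop 7:e onto {5:c}
ground layer = {0:e, 6:d}
drop-orders for the pieces not yet dropped (sum over which currently-grounded one goes next):
  1 to go: {6} 1  {7} 1
  2 to go: {5,7} 1  {6,7} 2
  3 to go: {4,5,7} 1  {5,6,7} 3
  4 to go: {3,4,5,7} 1  {4,5,6,7} 4
  5 to go: {2,3,4,5,7} 1  {3,4,5,6,7} 5
  6 to go: {1,2,3,4,5,7} 1  {2,3,4,5,6,7} 6
  if 0:e drops first: 7 orders
  if 6:d drops first: 1 orders
heap linearizations: 8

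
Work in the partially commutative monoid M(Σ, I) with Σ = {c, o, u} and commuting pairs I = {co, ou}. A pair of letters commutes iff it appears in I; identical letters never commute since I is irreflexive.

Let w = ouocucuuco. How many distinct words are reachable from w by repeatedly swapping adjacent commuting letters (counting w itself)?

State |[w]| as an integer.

120

0(o) covers ∅
1(u) covers ∅
2(o) covers 0:o
3(c) covers 1:u
4(u) covers 3:c
5(c) covers 4:u
6(u) covers 5:c
7(u) covers 6:u
8(c) covers 7:u
9(o) covers 2:o
floor of heap: 0:o, 1:u
completions by unplaced set U, small U first (add the entries for U minus each lowest piece of U):
  |U|=1: {8}:1  {9}:1
  |U|=2: {2,9}:1  {7,8}:1  {8,9}:2
  |U|=3: {0,2,9}:1  {2,8,9}:3  {6,7,8}:1  {7,8,9}:3
  |U|=4: {0,2,8,9}:4  {2,7,8,9}:6  {5,6,7,8}:1  {6,7,8,9}:4
  |U|=5: {0,2,7,8,9}:10  {2,6,7,8,9}:10  {4,5,6,7,8}:1  {5,6,7,8,9}:5
  |U|=6: {0,2,6,7,8,9}:20  {2,5,6,7,8,9}:15  {3,4,5,6,7,8}:1  {4,5,6,7,8,9}:6
  |U|=7: {0,2,5,6,7,8,9}:35  {1,3,4,5,6,7,8}:1  {2,4,5,6,7,8,9}:21  {3,4,5,6,7,8,9}:7
  |U|=8: {0,2,4,5,6,7,8,9}:56  {1,3,4,5,6,7,8,9}:8  {2,3,4,5,6,7,8,9}:28
  start at 0(o): 36
  start at 1(u): 84
sum over floor = 120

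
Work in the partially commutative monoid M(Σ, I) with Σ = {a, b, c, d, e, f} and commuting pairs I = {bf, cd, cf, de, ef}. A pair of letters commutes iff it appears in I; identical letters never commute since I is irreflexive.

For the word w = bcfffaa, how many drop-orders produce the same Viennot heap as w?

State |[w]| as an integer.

10

piece 0:b — minimal
piece 1:c rests on {0:b}
piece 2:f — minimal
piece 3:f rests on {2:f}
piece 4:f rests on {3:f}
piece 5:a rests on {1:c, 4:f}
piece 6:a rests on {5:a}
minimal pieces: {0:b, 2:f}
ways to finish when only these pieces remain (= sum over removing one remaining piece with nothing left below it):
  1 left: {6}→1
  2 left: {5,6}→1
  3 left: {1,5,6}→1  {4,5,6}→1
  4 left: {0,1,5,6}→1  {1,4,5,6}→2  {3,4,5,6}→1
  5 left: {0,1,4,5,6}→3  {1,3,4,5,6}→3  {2,3,4,5,6}→1
  placing 0:b first → 4 extensions
  placing 2:f first → 6 extensions
total linear extensions = 10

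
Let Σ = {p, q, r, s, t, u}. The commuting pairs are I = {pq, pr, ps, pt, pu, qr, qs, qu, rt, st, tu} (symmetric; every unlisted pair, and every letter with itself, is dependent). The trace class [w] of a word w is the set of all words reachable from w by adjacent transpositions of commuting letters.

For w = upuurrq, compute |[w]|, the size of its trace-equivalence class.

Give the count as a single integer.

piece 0:u — minimal
piece 1:p — minimal
piece 2:u rests on {0:u}
piece 3:u rests on {2:u}
piece 4:r rests on {3:u}
piece 5:r rests on {4:r}
piece 6:q — minimal
minimal pieces: {0:u, 1:p, 6:q}
ways to finish when only these pieces remain (= sum over removing one remaining piece with nothing left below it):
  1 left: {1}→1  {5}→1  {6}→1
  2 left: {1,5}→2  {1,6}→2  {4,5}→1  {5,6}→2
  3 left: {1,4,5}→3  {1,5,6}→6  {3,4,5}→1  {4,5,6}→3
  4 left: {1,3,4,5}→4  {1,4,5,6}→12  {2,3,4,5}→1  {3,4,5,6}→4
  5 left: {0,2,3,4,5}→1  {1,2,3,4,5}→5  {1,3,4,5,6}→20  {2,3,4,5,6}→5
  placing 0:u first → 30 extensions
  placing 1:p first → 6 extensions
  placing 6:q first → 6 extensions
total linear extensions = 42

42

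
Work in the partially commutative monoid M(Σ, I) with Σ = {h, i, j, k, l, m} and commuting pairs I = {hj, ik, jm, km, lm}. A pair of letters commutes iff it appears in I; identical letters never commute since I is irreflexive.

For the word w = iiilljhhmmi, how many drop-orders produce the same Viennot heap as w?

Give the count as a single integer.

5

drop 0:i onto floor
drop 1:i onto {0:i}
drop 2:i onto {1:i}
drop 3:l onto {2:i}
drop 4:l onto {3:l}
drop 5:j onto {4:l}
drop 6:h onto {4:l}
drop 7:h onto {6:h}
drop 8:m onto {7:h}
drop 9:m onto {8:m}
drop 10:i onto {5:j, 9:m}
ground layer = {0:i}
drop-orders for the pieces not yet dropped (sum over which currently-grounded one goes next):
  1 to go: {10} 1
  2 to go: {5,10} 1  {9,10} 1
  3 to go: {5,9,10} 2  {8,9,10} 1
  4 to go: {5,8,9,10} 3  {7,8,9,10} 1
  5 to go: {5,7,8,9,10} 4  {6,7,8,9,10} 1
  6 to go: {5,6,7,8,9,10} 5
  7 to go: {4,5,6,7,8,9,10} 5
  8 to go: {3,4,5,6,7,8,9,10} 5
  9 to go: {2,3,4,5,6,7,8,9,10} 5
  if 0:i drops first: 5 orders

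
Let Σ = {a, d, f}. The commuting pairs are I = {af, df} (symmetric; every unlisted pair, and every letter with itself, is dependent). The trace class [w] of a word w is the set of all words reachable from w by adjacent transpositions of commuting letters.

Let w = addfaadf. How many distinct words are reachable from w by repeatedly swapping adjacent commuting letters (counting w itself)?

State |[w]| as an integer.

0(a) covers ∅
1(d) covers 0:a
2(d) covers 1:d
3(f) covers ∅
4(a) covers 2:d
5(a) covers 4:a
6(d) covers 5:a
7(f) covers 3:f
floor of heap: 0:a, 3:f
completions by unplaced set U, small U first (add the entries for U minus each lowest piece of U):
  |U|=1: {6}:1  {7}:1
  |U|=2: {3,7}:1  {5,6}:1  {6,7}:2
  |U|=3: {3,6,7}:3  {4,5,6}:1  {5,6,7}:3
  |U|=4: {2,4,5,6}:1  {3,5,6,7}:6  {4,5,6,7}:4
  |U|=5: {1,2,4,5,6}:1  {2,4,5,6,7}:5  {3,4,5,6,7}:10
  |U|=6: {0,1,2,4,5,6}:1  {1,2,4,5,6,7}:6  {2,3,4,5,6,7}:15
  start at 0(a): 21
  start at 3(f): 7
sum over floor = 28

28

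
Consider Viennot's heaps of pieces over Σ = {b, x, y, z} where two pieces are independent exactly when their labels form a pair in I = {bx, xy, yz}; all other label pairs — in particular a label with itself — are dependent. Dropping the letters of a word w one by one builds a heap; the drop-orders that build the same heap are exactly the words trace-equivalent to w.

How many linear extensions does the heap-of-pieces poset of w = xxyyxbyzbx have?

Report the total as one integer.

130

drop 0:x onto floor
drop 1:x onto {0:x}
drop 2:y onto floor
drop 3:y onto {2:y}
drop 4:x onto {1:x}
drop 5:b onto {3:y}
drop 6:y onto {5:b}
drop 7:z onto {4:x, 5:b}
drop 8:b onto {6:y, 7:z}
drop 9:x onto {7:z}
ground layer = {0:x, 2:y}
drop-orders for the pieces not yet dropped (sum over which currently-grounded one goes next):
  1 to go: {8} 1  {9} 1
  2 to go: {6,8} 1  {8,9} 2
  3 to go: {6,8,9} 3  {7,8,9} 2
  4 to go: {4,7,8,9} 2  {6,7,8,9} 5
  5 to go: {1,4,7,8,9} 2  {4,6,7,8,9} 7  {5,6,7,8,9} 5
  6 to go: {0,1,4,7,8,9} 2  {1,4,6,7,8,9} 9  {3,5,6,7,8,9} 5  {4,5,6,7,8,9} 12
  7 to go: {0,1,4,6,7,8,9} 11  {1,4,5,6,7,8,9} 21  {2,3,5,6,7,8,9} 5  {3,4,5,6,7,8,9} 17
  8 to go: {0,1,4,5,6,7,8,9} 32  {1,3,4,5,6,7,8,9} 38  {2,3,4,5,6,7,8,9} 22
  if 0:x drops first: 60 orders
  if 2:y drops first: 70 orders
heap linearizations: 130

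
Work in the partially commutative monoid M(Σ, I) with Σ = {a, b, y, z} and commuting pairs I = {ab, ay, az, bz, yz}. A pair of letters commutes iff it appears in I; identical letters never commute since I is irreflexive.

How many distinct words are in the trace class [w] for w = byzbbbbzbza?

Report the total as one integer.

0(b) covers ∅
1(y) covers 0:b
2(z) covers ∅
3(b) covers 1:y
4(b) covers 3:b
5(b) covers 4:b
6(b) covers 5:b
7(z) covers 2:z
8(b) covers 6:b
9(z) covers 7:z
10(a) covers ∅
floor of heap: 0:b, 2:z, 10:a
completions by unplaced set U, small U first (add the entries for U minus each lowest piece of U):
  |U|=1: {8}:1  {9}:1  {10}:1
  |U|=2: {6,8}:1  {7,9}:1  {8,9}:2  {8,10}:2  {9,10}:2
  |U|=3: {2,7,9}:1  {5,6,8}:1  {6,8,9}:3  {6,8,10}:3  {7,8,9}:3  {7,9,10}:3  {8,9,10}:6
  |U|=4: {2,7,8,9}:4  {2,7,9,10}:4  {4,5,6,8}:1  {5,6,8,9}:4  {5,6,8,10}:4  {6,7,8,9}:6  {6,8,9,10}:12  {7,8,9,10}:12
  |U|=5: {2,6,7,8,9}:10  {2,7,8,9,10}:20  {3,4,5,6,8}:1  {4,5,6,8,9}:5  {4,5,6,8,10}:5  {5,6,7,8,9}:10  {5,6,8,9,10}:20  {6,7,8,9,10}:30
  |U|=6: {1,3,4,5,6,8}:1  {2,5,6,7,8,9}:20  {2,6,7,8,9,10}:60  {3,4,5,6,8,9}:6  {3,4,5,6,8,10}:6  {4,5,6,7,8,9}:15  {4,5,6,8,9,10}:30  {5,6,7,8,9,10}:60
  |U|=7: {0,1,3,4,5,6,8}:1  {1,3,4,5,6,8,9}:7  {1,3,4,5,6,8,10}:7  {2,4,5,6,7,8,9}:35  {2,5,6,7,8,9,10}:140  {3,4,5,6,7,8,9}:21  {3,4,5,6,8,9,10}:42  {4,5,6,7,8,9,10}:105
  |U|=8: {0,1,3,4,5,6,8,9}:8  {0,1,3,4,5,6,8,10}:8  {1,3,4,5,6,7,8,9}:28  {1,3,4,5,6,8,9,10}:56  {2,3,4,5,6,7,8,9}:56  {2,4,5,6,7,8,9,10}:280  {3,4,5,6,7,8,9,10}:168
  |U|=9: {0,1,3,4,5,6,7,8,9}:36  {0,1,3,4,5,6,8,9,10}:72  {1,2,3,4,5,6,7,8,9}:84  {1,3,4,5,6,7,8,9,10}:252  {2,3,4,5,6,7,8,9,10}:504
  start at 0(b): 840
  start at 2(z): 360
  start at 10(a): 120
sum over floor = 1320

1320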